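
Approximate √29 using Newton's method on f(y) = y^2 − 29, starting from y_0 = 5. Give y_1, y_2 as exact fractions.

f'(y) = 2y.
f(5) = −4, f'(5) = 10, so y_1 = 5 − (−4)/10 = 27/5.
f(27/5) = 4/25, f'(27/5) = 54/5, so y_2 = (27/5) − (4/25)/(54/5) = 727/135.

y_1 = 27/5, y_2 = 727/135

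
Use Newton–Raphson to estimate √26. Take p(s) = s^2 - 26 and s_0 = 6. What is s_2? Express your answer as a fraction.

1897/372

p'(s) = 2s.
p(6) = 10, p'(6) = 12, so s_1 = 6 - 10/12 = 31/6.
p(31/6) = 25/36, p'(31/6) = 31/3, so s_2 = (31/6) - (25/36)/(31/3) = 1897/372.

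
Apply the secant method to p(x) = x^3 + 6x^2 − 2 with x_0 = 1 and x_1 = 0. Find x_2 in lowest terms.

p(1) = 5, p(0) = −2. x_2 = 0 − (−2)·(0 − 1)/((−2) − 5) = 2/7.

2/7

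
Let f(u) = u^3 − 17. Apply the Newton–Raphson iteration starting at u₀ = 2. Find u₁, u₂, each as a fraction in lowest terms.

f'(u) = 3u^2.
f(2) = −9, f'(2) = 12, so u₁ = 2 − (−9)/12 = 11/4.
f(11/4) = 243/64, f'(11/4) = 363/16, so u₂ = (11/4) − (243/64)/(363/16) = 625/242.

u₁ = 11/4, u₂ = 625/242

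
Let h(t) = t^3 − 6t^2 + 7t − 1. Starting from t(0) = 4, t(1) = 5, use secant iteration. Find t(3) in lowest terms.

h(4) = −5, h(5) = 9. t(2) = 5 − 9·(5 − 4)/(9 − (−5)) = 61/14.
h(5) = 9, h(61/14) = −4635/2744. t(3) = (61/14) − (−4635/2744)·((61/14) − 5)/((−4635/2744) − 9) = 14531/3259.

14531/3259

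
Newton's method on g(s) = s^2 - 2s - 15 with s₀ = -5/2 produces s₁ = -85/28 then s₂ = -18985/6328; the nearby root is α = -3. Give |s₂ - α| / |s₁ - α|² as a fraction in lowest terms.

14/113

s₁ - α = -85/28 - (-3) = -85/28 + 3 = -1/28, so |s₁ - α| = 1/28.
s₂ - α = -18985/6328 - (-3) = -18985/6328 + 3 = -1/6328, so |s₂ - α| = 1/6328.
|s₁ - α|² = 1/784.
Ratio = (1/6328) / (1/784) = 14/113.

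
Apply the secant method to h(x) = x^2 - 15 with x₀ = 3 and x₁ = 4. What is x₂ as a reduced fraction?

h(3) = -6, h(4) = 1. x₂ = 4 - 1·(4 - 3)/(1 - (-6)) = 27/7.

27/7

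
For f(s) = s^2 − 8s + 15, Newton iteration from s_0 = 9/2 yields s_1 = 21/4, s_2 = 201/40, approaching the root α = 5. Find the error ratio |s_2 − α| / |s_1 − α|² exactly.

2/5

s_1 − α = 21/4 − 5 = 1/4, so |s_1 − α| = 1/4.
s_2 − α = 201/40 − 5 = 1/40, so |s_2 − α| = 1/40.
|s_1 − α|² = 1/16.
Ratio = (1/40) / (1/16) = 2/5.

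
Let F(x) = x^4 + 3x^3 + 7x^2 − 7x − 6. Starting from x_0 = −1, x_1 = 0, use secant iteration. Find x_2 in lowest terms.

−1/2

F(−1) = 6, F(0) = −6. x_2 = 0 − (−6)·(0 − (−1))/((−6) − 6) = −1/2.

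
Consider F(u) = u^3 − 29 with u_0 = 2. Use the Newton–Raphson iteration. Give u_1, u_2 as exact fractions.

u_1 = 15/4, u_2 = 4303/1350

F'(u) = 3u^2.
F(2) = −21, F'(2) = 12, so u_1 = 2 − (−21)/12 = 15/4.
F(15/4) = 1519/64, F'(15/4) = 675/16, so u_2 = (15/4) − (1519/64)/(675/16) = 4303/1350.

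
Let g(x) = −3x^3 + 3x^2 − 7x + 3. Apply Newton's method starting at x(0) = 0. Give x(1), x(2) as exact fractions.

x(1) = 3/7, x(2) = 501/1043

g'(x) = −9x^2 + 6x − 7.
g(0) = 3, g'(0) = −7, so x(1) = 0 − 3/(−7) = 3/7.
g(3/7) = 108/343, g'(3/7) = −298/49, so x(2) = (3/7) − (108/343)/(−298/49) = 501/1043.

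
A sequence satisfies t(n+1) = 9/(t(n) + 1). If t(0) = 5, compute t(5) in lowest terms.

612/275

t(1) = 9/(5 + 1) = 3/2.
t(2) = 9/(3/2 + 1) = 18/5.
t(3) = 9/(18/5 + 1) = 45/23.
t(4) = 9/(45/23 + 1) = 207/68.
t(5) = 9/(207/68 + 1) = 612/275.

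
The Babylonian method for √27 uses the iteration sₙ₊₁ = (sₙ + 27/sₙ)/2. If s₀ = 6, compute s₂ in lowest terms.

s₁ = (6 + 27/6)/2 = 21/4.
s₂ = (21/4 + 27/(21/4))/2 = 291/56.

291/56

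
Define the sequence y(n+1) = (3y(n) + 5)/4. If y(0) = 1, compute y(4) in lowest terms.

239/64

y(1) = (3·1 + 5)/4 = 2.
y(2) = (3·2 + 5)/4 = 11/4.
y(3) = (3·(11/4) + 5)/4 = 53/16.
y(4) = (3·(53/16) + 5)/4 = 239/64.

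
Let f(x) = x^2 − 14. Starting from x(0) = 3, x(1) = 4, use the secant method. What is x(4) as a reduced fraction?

f(3) = −5, f(4) = 2. x(2) = 4 − 2·(4 − 3)/(2 − (−5)) = 26/7.
f(4) = 2, f(26/7) = −10/49. x(3) = (26/7) − (−10/49)·((26/7) − 4)/((−10/49) − 2) = 101/27.
f(26/7) = −10/49, f(101/27) = −5/729. x(4) = (101/27) − (−5/729)·((101/27) − (26/7))/((−5/729) − (−10/49)) = 5272/1409.

5272/1409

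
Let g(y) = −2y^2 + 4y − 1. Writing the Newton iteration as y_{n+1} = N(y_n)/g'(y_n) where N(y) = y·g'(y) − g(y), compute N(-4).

−31

g'(y) = −4y + 4.
N(y) = y·g'(y) − g(y) = y·(−4y + 4) − (−2y^2 + 4y − 1) = −2y^2 + 1.
N(-4) = −31.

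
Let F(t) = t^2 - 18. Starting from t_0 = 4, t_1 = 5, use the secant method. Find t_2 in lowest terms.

F(4) = -2, F(5) = 7. t_2 = 5 - 7·(5 - 4)/(7 - (-2)) = 38/9.

38/9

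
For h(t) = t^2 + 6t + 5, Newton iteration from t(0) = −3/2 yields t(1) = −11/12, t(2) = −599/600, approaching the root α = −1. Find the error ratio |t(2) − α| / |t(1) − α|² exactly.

t(1) − α = −11/12 − (−1) = −11/12 + 1 = 1/12, so |t(1) − α| = 1/12.
t(2) − α = −599/600 − (−1) = −599/600 + 1 = 1/600, so |t(2) − α| = 1/600.
|t(1) − α|² = 1/144.
Ratio = (1/600) / (1/144) = 6/25.

6/25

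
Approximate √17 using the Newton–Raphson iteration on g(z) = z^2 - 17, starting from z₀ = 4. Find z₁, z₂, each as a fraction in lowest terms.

g'(z) = 2z.
g(4) = -1, g'(4) = 8, so z₁ = 4 - (-1)/8 = 33/8.
g(33/8) = 1/64, g'(33/8) = 33/4, so z₂ = (33/8) - (1/64)/(33/4) = 2177/528.

z₁ = 33/8, z₂ = 2177/528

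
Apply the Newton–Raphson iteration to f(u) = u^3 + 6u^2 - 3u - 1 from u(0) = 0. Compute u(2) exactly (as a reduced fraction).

-43/180

f'(u) = 3u^2 + 12u - 3.
f(0) = -1, f'(0) = -3, so u(1) = 0 - (-1)/(-3) = -1/3.
f(-1/3) = 17/27, f'(-1/3) = -20/3, so u(2) = (-1/3) - (17/27)/(-20/3) = -43/180.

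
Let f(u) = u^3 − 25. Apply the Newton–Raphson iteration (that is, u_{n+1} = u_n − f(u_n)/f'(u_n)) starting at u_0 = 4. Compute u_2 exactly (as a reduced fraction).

f'(u) = 3u^2.
f(4) = 39, f'(4) = 48, so u_1 = 4 − 39/48 = 51/16.
f(51/16) = 30251/4096, f'(51/16) = 7803/256, so u_2 = (51/16) − (30251/4096)/(7803/256) = 183851/62424.

183851/62424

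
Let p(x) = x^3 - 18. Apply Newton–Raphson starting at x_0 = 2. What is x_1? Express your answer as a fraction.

17/6

p'(x) = 3x^2.
p(2) = -10, p'(2) = 12, so x_1 = 2 - (-10)/12 = 17/6.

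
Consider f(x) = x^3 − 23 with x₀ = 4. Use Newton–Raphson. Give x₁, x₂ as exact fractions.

x₁ = 151/48, x₂ = 4714759/1641672

f'(x) = 3x^2.
f(4) = 41, f'(4) = 48, so x₁ = 4 − 41/48 = 151/48.
f(151/48) = 899335/110592, f'(151/48) = 22801/768, so x₂ = (151/48) − (899335/110592)/(22801/768) = 4714759/1641672.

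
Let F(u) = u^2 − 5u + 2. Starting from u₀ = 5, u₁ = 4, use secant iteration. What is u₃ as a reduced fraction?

32/7

F(5) = 2, F(4) = −2. u₂ = 4 − (−2)·(4 − 5)/((−2) − 2) = 9/2.
F(4) = −2, F(9/2) = −1/4. u₃ = (9/2) − (−1/4)·((9/2) − 4)/((−1/4) − (−2)) = 32/7.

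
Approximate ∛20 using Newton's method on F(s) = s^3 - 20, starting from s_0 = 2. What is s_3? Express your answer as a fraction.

F'(s) = 3s^2.
F(2) = -12, F'(2) = 12, so s_1 = 2 - (-12)/12 = 3.
F(3) = 7, F'(3) = 27, so s_2 = 3 - 7/27 = 74/27.
F(74/27) = 11564/19683, F'(74/27) = 5476/243, so s_3 = (74/27) - (11564/19683)/(5476/243) = 301027/110889.

301027/110889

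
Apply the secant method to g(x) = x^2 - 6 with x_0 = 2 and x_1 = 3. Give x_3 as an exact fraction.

22/9

g(2) = -2, g(3) = 3. x_2 = 3 - 3·(3 - 2)/(3 - (-2)) = 12/5.
g(3) = 3, g(12/5) = -6/25. x_3 = (12/5) - (-6/25)·((12/5) - 3)/((-6/25) - 3) = 22/9.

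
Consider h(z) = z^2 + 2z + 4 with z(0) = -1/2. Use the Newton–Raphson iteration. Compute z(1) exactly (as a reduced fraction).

h'(z) = 2z + 2.
h(-1/2) = 13/4, h'(-1/2) = 1, so z(1) = (-1/2) - (13/4)/1 = -15/4.

-15/4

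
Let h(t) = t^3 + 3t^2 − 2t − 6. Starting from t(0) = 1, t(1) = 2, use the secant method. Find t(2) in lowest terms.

9/7

h(1) = −4, h(2) = 10. t(2) = 2 − 10·(2 − 1)/(10 − (−4)) = 9/7.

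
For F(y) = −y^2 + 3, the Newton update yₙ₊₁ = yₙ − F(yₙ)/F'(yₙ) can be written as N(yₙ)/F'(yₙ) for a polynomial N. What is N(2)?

−7

F'(y) = −2y.
N(y) = y·F'(y) − F(y) = y·(−2y) − (−y^2 + 3) = −y^2 − 3.
N(2) = −7.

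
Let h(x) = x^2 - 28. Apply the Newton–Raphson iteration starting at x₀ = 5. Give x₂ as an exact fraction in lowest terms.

5609/1060

h'(x) = 2x.
h(5) = -3, h'(5) = 10, so x₁ = 5 - (-3)/10 = 53/10.
h(53/10) = 9/100, h'(53/10) = 53/5, so x₂ = (53/10) - (9/100)/(53/5) = 5609/1060.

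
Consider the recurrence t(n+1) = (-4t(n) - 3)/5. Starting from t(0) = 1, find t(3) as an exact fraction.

t(1) = (-4·1 - 3)/5 = -7/5.
t(2) = (-4·(-7/5) - 3)/5 = 13/25.
t(3) = (-4·(13/25) - 3)/5 = -127/125.

-127/125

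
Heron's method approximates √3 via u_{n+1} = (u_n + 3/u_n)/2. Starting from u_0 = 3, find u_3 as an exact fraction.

u_1 = (3 + 3/3)/2 = 2.
u_2 = (2 + 3/2)/2 = 7/4.
u_3 = (7/4 + 3/(7/4))/2 = 97/56.

97/56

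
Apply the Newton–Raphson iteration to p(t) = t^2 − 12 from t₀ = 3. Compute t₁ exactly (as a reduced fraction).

p'(t) = 2t.
p(3) = −3, p'(3) = 6, so t₁ = 3 − (−3)/6 = 7/2.

7/2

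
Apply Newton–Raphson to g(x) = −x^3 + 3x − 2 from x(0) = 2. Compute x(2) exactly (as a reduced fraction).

g'(x) = −3x^2 + 3.
g(2) = −4, g'(2) = −9, so x(1) = 2 − (−4)/(−9) = 14/9.
g(14/9) = −800/729, g'(14/9) = −115/27, so x(2) = (14/9) − (−800/729)/(−115/27) = 806/621.

806/621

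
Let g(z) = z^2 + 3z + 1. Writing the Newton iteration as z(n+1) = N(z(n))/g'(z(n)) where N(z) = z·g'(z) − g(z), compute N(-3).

g'(z) = 2z + 3.
N(z) = z·g'(z) − g(z) = z·(2z + 3) − (z^2 + 3z + 1) = z^2 − 1.
N(-3) = 8.

8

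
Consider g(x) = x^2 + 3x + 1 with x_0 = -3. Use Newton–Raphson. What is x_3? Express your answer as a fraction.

-2584/987

g'(x) = 2x + 3.
g(-3) = 1, g'(-3) = -3, so x_1 = (-3) - 1/(-3) = -8/3.
g(-8/3) = 1/9, g'(-8/3) = -7/3, so x_2 = (-8/3) - (1/9)/(-7/3) = -55/21.
g(-55/21) = 1/441, g'(-55/21) = -47/21, so x_3 = (-55/21) - (1/441)/(-47/21) = -2584/987.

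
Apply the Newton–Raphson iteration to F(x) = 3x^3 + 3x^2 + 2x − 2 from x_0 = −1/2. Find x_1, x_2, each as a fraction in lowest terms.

x_1 = 8/5, x_2 = 2141/2165

F'(x) = 9x^2 + 6x + 2.
F(−1/2) = −21/8, F'(−1/2) = 5/4, so x_1 = (−1/2) − (−21/8)/(5/4) = 8/5.
F(8/5) = 2646/125, F'(8/5) = 866/25, so x_2 = (8/5) − (2646/125)/(866/25) = 2141/2165.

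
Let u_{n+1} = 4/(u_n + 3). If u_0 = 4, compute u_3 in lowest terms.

100/103

u_1 = 4/(4 + 3) = 4/7.
u_2 = 4/(4/7 + 3) = 28/25.
u_3 = 4/(28/25 + 3) = 100/103.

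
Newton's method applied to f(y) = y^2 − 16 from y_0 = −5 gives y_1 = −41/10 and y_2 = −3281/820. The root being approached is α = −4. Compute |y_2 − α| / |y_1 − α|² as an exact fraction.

y_1 − α = −41/10 − (−4) = −41/10 + 4 = −1/10, so |y_1 − α| = 1/10.
y_2 − α = −3281/820 − (−4) = −3281/820 + 4 = −1/820, so |y_2 − α| = 1/820.
|y_1 − α|² = 1/100.
Ratio = (1/820) / (1/100) = 5/41.

5/41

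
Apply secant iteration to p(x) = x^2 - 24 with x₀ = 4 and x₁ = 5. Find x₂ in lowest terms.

p(4) = -8, p(5) = 1. x₂ = 5 - 1·(5 - 4)/(1 - (-8)) = 44/9.

44/9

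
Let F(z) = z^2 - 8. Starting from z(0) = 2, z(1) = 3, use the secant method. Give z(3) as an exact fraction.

82/29

F(2) = -4, F(3) = 1. z(2) = 3 - 1·(3 - 2)/(1 - (-4)) = 14/5.
F(3) = 1, F(14/5) = -4/25. z(3) = (14/5) - (-4/25)·((14/5) - 3)/((-4/25) - 1) = 82/29.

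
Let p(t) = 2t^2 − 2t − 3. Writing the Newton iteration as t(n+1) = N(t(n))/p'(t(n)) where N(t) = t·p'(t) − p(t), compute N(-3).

21

p'(t) = 4t − 2.
N(t) = t·p'(t) − p(t) = t·(4t − 2) − (2t^2 − 2t − 3) = 2t^2 + 3.
N(-3) = 21.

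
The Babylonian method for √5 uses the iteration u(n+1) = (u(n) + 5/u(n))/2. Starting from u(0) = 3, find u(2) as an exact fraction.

u(1) = (3 + 5/3)/2 = 7/3.
u(2) = (7/3 + 5/(7/3))/2 = 47/21.

47/21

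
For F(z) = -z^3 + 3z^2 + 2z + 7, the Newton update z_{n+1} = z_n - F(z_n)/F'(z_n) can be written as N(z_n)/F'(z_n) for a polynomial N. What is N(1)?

-6

F'(z) = -3z^2 + 6z + 2.
N(z) = z·F'(z) - F(z) = z·(-3z^2 + 6z + 2) - (-z^3 + 3z^2 + 2z + 7) = -2z^3 + 3z^2 - 7.
N(1) = -6.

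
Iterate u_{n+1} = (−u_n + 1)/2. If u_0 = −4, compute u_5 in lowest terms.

15/32

u_1 = (−(−4) + 1)/2 = 5/2.
u_2 = (−(5/2) + 1)/2 = −3/4.
u_3 = (−(−3/4) + 1)/2 = 7/8.
u_4 = (−(7/8) + 1)/2 = 1/16.
u_5 = (−(1/16) + 1)/2 = 15/32.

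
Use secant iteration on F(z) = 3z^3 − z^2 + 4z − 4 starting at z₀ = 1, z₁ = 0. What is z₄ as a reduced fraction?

F(1) = 2, F(0) = −4. z₂ = 0 − (−4)·(0 − 1)/((−4) − 2) = 2/3.
F(0) = −4, F(2/3) = −8/9. z₃ = (2/3) − (−8/9)·((2/3) − 0)/((−8/9) − (−4)) = 6/7.
F(2/3) = −8/9, F(6/7) = 200/343. z₄ = (6/7) − (200/343)·((6/7) − (2/3))/((200/343) − (−8/9)) = 111/142.

111/142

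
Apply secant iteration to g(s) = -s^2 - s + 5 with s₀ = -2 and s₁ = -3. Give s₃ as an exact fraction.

g(-2) = 3, g(-3) = -1. s₂ = (-3) - (-1)·((-3) - (-2))/((-1) - 3) = -11/4.
g(-3) = -1, g(-11/4) = 3/16. s₃ = (-11/4) - (3/16)·((-11/4) - (-3))/((3/16) - (-1)) = -53/19.

-53/19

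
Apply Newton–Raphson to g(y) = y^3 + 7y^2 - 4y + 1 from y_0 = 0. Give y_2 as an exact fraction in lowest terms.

17/10

g'(y) = 3y^2 + 14y - 4.
g(0) = 1, g'(0) = -4, so y_1 = 0 - 1/(-4) = 1/4.
g(1/4) = 29/64, g'(1/4) = -5/16, so y_2 = (1/4) - (29/64)/(-5/16) = 17/10.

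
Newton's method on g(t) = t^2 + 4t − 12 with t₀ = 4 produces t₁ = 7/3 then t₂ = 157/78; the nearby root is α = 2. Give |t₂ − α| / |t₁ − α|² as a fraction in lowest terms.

3/26

t₁ − α = 7/3 − 2 = 1/3, so |t₁ − α| = 1/3.
t₂ − α = 157/78 − 2 = 1/78, so |t₂ − α| = 1/78.
|t₁ − α|² = 1/9.
Ratio = (1/78) / (1/9) = 3/26.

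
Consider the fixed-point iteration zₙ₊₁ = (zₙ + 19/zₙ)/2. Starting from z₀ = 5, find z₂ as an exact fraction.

z₁ = (5 + 19/5)/2 = 22/5.
z₂ = (22/5 + 19/(22/5))/2 = 959/220.

959/220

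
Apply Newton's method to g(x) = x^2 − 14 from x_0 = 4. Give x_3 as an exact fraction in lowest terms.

403201/107760

g'(x) = 2x.
g(4) = 2, g'(4) = 8, so x_1 = 4 − 2/8 = 15/4.
g(15/4) = 1/16, g'(15/4) = 15/2, so x_2 = (15/4) − (1/16)/(15/2) = 449/120.
g(449/120) = 1/14400, g'(449/120) = 449/60, so x_3 = (449/120) − (1/14400)/(449/60) = 403201/107760.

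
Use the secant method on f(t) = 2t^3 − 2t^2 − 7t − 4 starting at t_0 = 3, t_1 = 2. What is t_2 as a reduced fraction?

52/21

f(3) = 11, f(2) = −10. t_2 = 2 − (−10)·(2 − 3)/((−10) − 11) = 52/21.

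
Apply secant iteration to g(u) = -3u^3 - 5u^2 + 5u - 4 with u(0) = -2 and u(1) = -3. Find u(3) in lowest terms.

g(-2) = -10, g(-3) = 17. u(2) = (-3) - 17·((-3) - (-2))/(17 - (-10)) = -64/27.
g(-3) = 17, g(-64/27) = -26180/6561. u(3) = (-64/27) - (-26180/6561)·((-64/27) - (-3))/((-26180/6561) - 17) = -20172/8101.

-20172/8101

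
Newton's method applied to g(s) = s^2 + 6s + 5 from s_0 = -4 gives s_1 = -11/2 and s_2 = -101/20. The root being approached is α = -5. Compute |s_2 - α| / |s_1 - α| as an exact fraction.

1/10

s_1 - α = -11/2 - (-5) = -11/2 + 5 = -1/2, so |s_1 - α| = 1/2.
s_2 - α = -101/20 - (-5) = -101/20 + 5 = -1/20, so |s_2 - α| = 1/20.
Ratio = (1/20) / (1/2) = 1/10.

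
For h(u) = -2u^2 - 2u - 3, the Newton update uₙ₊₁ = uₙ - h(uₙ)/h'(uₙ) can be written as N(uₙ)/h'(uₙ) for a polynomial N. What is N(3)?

h'(u) = -4u - 2.
N(u) = u·h'(u) - h(u) = u·(-4u - 2) - (-2u^2 - 2u - 3) = -2u^2 + 3.
N(3) = -15.

-15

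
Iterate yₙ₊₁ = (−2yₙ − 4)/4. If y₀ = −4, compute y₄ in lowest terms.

−7/8

y₁ = (−2·(−4) − 4)/4 = 1.
y₂ = (−2·1 − 4)/4 = −3/2.
y₃ = (−2·(−3/2) − 4)/4 = −1/4.
y₄ = (−2·(−1/4) − 4)/4 = −7/8.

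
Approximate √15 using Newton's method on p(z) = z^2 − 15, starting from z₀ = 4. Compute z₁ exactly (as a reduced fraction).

31/8

p'(z) = 2z.
p(4) = 1, p'(4) = 8, so z₁ = 4 − 1/8 = 31/8.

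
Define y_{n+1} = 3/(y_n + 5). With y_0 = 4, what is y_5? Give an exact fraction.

1479/2732

y_1 = 3/(4 + 5) = 1/3.
y_2 = 3/(1/3 + 5) = 9/16.
y_3 = 3/(9/16 + 5) = 48/89.
y_4 = 3/(48/89 + 5) = 267/493.
y_5 = 3/(267/493 + 5) = 1479/2732.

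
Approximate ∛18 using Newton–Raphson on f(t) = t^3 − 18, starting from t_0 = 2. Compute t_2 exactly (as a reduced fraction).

6857/2601

f'(t) = 3t^2.
f(2) = −10, f'(2) = 12, so t_1 = 2 − (−10)/12 = 17/6.
f(17/6) = 1025/216, f'(17/6) = 289/12, so t_2 = (17/6) − (1025/216)/(289/12) = 6857/2601.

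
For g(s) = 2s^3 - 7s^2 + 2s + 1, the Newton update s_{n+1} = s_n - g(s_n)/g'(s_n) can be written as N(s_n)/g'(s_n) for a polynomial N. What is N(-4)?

-369

g'(s) = 6s^2 - 14s + 2.
N(s) = s·g'(s) - g(s) = s·(6s^2 - 14s + 2) - (2s^3 - 7s^2 + 2s + 1) = 4s^3 - 7s^2 - 1.
N(-4) = -369.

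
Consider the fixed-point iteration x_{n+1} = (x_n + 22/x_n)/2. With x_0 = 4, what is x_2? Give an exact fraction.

713/152

x_1 = (4 + 22/4)/2 = 19/4.
x_2 = (19/4 + 22/(19/4))/2 = 713/152.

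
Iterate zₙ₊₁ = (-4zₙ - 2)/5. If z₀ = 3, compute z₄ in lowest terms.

z₁ = (-4·3 - 2)/5 = -14/5.
z₂ = (-4·(-14/5) - 2)/5 = 46/25.
z₃ = (-4·(46/25) - 2)/5 = -234/125.
z₄ = (-4·(-234/125) - 2)/5 = 686/625.

686/625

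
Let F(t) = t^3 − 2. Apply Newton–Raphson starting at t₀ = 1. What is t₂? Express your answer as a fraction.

91/72

F'(t) = 3t^2.
F(1) = −1, F'(1) = 3, so t₁ = 1 − (−1)/3 = 4/3.
F(4/3) = 10/27, F'(4/3) = 16/3, so t₂ = (4/3) − (10/27)/(16/3) = 91/72.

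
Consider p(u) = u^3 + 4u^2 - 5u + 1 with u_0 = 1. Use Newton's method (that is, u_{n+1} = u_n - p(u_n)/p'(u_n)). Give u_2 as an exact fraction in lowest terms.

317/405

p'(u) = 3u^2 + 8u - 5.
p(1) = 1, p'(1) = 6, so u_1 = 1 - 1/6 = 5/6.
p(5/6) = 41/216, p'(5/6) = 15/4, so u_2 = (5/6) - (41/216)/(15/4) = 317/405.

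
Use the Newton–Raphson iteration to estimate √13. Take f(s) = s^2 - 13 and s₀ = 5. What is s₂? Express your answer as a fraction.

343/95

f'(s) = 2s.
f(5) = 12, f'(5) = 10, so s₁ = 5 - 12/10 = 19/5.
f(19/5) = 36/25, f'(19/5) = 38/5, so s₂ = (19/5) - (36/25)/(38/5) = 343/95.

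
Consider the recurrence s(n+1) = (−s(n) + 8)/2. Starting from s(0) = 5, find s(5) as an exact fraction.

83/32

s(1) = (−5 + 8)/2 = 3/2.
s(2) = (−(3/2) + 8)/2 = 13/4.
s(3) = (−(13/4) + 8)/2 = 19/8.
s(4) = (−(19/8) + 8)/2 = 45/16.
s(5) = (−(45/16) + 8)/2 = 83/32.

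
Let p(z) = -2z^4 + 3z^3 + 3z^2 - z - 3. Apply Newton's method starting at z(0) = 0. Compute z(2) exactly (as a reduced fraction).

p'(z) = -8z^3 + 9z^2 + 6z - 1.
p(0) = -3, p'(0) = -1, so z(1) = 0 - (-3)/(-1) = -3.
p(-3) = -216, p'(-3) = 278, so z(2) = (-3) - (-216)/278 = -309/139.

-309/139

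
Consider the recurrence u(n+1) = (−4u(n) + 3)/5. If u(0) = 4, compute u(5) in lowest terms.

−2713/3125

u(1) = (−4·4 + 3)/5 = −13/5.
u(2) = (−4·(−13/5) + 3)/5 = 67/25.
u(3) = (−4·(67/25) + 3)/5 = −193/125.
u(4) = (−4·(−193/125) + 3)/5 = 1147/625.
u(5) = (−4·(1147/625) + 3)/5 = −2713/3125.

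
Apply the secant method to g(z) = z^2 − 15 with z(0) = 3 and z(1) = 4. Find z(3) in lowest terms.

g(3) = −6, g(4) = 1. z(2) = 4 − 1·(4 − 3)/(1 − (−6)) = 27/7.
g(4) = 1, g(27/7) = −6/49. z(3) = (27/7) − (−6/49)·((27/7) − 4)/((−6/49) − 1) = 213/55.

213/55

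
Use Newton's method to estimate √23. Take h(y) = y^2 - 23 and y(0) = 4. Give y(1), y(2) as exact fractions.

h'(y) = 2y.
h(4) = -7, h'(4) = 8, so y(1) = 4 - (-7)/8 = 39/8.
h(39/8) = 49/64, h'(39/8) = 39/4, so y(2) = (39/8) - (49/64)/(39/4) = 2993/624.

y(1) = 39/8, y(2) = 2993/624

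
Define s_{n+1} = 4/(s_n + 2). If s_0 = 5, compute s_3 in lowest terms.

s_1 = 4/(5 + 2) = 4/7.
s_2 = 4/(4/7 + 2) = 14/9.
s_3 = 4/(14/9 + 2) = 9/8.

9/8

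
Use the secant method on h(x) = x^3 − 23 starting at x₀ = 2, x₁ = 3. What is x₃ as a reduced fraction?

h(2) = −15, h(3) = 4. x₂ = 3 − 4·(3 − 2)/(4 − (−15)) = 53/19.
h(3) = 4, h(53/19) = −8880/6859. x₃ = (53/19) − (−8880/6859)·((53/19) − 3)/((−8880/6859) − 4) = 25793/9079.

25793/9079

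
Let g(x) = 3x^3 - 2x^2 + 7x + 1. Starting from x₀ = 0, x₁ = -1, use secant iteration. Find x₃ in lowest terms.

g(0) = 1, g(-1) = -11. x₂ = (-1) - (-11)·((-1) - 0)/((-11) - 1) = -1/12.
g(-1) = -11, g(-1/12) = 77/192. x₃ = (-1/12) - (77/192)·((-1/12) - (-1))/((77/192) - (-11)) = -23/199.

-23/199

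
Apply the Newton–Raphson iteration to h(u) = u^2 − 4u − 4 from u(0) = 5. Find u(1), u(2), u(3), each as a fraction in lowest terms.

h'(u) = 2u − 4.
h(5) = 1, h'(5) = 6, so u(1) = 5 − 1/6 = 29/6.
h(29/6) = 1/36, h'(29/6) = 17/3, so u(2) = (29/6) − (1/36)/(17/3) = 985/204.
h(985/204) = 1/41616, h'(985/204) = 577/102, so u(3) = (985/204) − (1/41616)/(577/102) = 1136689/235416.

u(1) = 29/6, u(2) = 985/204, u(3) = 1136689/235416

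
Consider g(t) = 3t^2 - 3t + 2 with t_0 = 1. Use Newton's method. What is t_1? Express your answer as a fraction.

g'(t) = 6t - 3.
g(1) = 2, g'(1) = 3, so t_1 = 1 - 2/3 = 1/3.

1/3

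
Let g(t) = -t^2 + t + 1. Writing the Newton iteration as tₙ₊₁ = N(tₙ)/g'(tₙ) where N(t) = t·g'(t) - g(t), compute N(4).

-17

g'(t) = -2t + 1.
N(t) = t·g'(t) - g(t) = t·(-2t + 1) - (-t^2 + t + 1) = -t^2 - 1.
N(4) = -17.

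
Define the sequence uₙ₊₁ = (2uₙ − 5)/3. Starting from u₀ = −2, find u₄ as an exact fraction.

u₁ = (2·(−2) − 5)/3 = −3.
u₂ = (2·(−3) − 5)/3 = −11/3.
u₃ = (2·(−11/3) − 5)/3 = −37/9.
u₄ = (2·(−37/9) − 5)/3 = −119/27.

−119/27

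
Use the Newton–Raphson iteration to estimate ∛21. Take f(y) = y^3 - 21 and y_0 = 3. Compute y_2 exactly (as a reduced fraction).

46559/16875

f'(y) = 3y^2.
f(3) = 6, f'(3) = 27, so y_1 = 3 - 6/27 = 25/9.
f(25/9) = 316/729, f'(25/9) = 625/27, so y_2 = (25/9) - (316/729)/(625/27) = 46559/16875.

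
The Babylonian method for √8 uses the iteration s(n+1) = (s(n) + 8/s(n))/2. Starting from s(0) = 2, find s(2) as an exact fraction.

17/6

s(1) = (2 + 8/2)/2 = 3.
s(2) = (3 + 8/3)/2 = 17/6.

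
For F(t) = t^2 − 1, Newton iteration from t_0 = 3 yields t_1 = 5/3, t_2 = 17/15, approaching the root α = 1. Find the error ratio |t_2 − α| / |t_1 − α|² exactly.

t_1 − α = 5/3 − 1 = 2/3, so |t_1 − α| = 2/3.
t_2 − α = 17/15 − 1 = 2/15, so |t_2 − α| = 2/15.
|t_1 − α|² = 4/9.
Ratio = (2/15) / (4/9) = 3/10.

3/10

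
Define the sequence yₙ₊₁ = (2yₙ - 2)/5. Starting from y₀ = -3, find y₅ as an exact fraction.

-2158/3125

y₁ = (2·(-3) - 2)/5 = -8/5.
y₂ = (2·(-8/5) - 2)/5 = -26/25.
y₃ = (2·(-26/25) - 2)/5 = -102/125.
y₄ = (2·(-102/125) - 2)/5 = -454/625.
y₅ = (2·(-454/625) - 2)/5 = -2158/3125.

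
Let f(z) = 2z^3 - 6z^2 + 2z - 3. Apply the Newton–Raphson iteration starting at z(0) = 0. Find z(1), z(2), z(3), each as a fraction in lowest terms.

z(1) = 3/2, z(2) = -6/5, z(3) = -1569/3130

f'(z) = 6z^2 - 12z + 2.
f(0) = -3, f'(0) = 2, so z(1) = 0 - (-3)/2 = 3/2.
f(3/2) = -27/4, f'(3/2) = -5/2, so z(2) = (3/2) - (-27/4)/(-5/2) = -6/5.
f(-6/5) = -2187/125, f'(-6/5) = 626/25, so z(3) = (-6/5) - (-2187/125)/(626/25) = -1569/3130.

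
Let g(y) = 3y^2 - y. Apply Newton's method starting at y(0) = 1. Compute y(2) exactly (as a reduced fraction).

27/65

g'(y) = 6y - 1.
g(1) = 2, g'(1) = 5, so y(1) = 1 - 2/5 = 3/5.
g(3/5) = 12/25, g'(3/5) = 13/5, so y(2) = (3/5) - (12/25)/(13/5) = 27/65.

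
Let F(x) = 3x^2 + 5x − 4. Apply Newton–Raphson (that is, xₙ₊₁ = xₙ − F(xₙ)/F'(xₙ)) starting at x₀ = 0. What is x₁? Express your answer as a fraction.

F'(x) = 6x + 5.
F(0) = −4, F'(0) = 5, so x₁ = 0 − (−4)/5 = 4/5.

4/5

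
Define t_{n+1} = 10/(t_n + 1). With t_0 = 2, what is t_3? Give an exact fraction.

t_1 = 10/(2 + 1) = 10/3.
t_2 = 10/(10/3 + 1) = 30/13.
t_3 = 10/(30/13 + 1) = 130/43.

130/43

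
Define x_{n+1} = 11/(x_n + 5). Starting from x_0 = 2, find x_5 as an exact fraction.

22451/13582

x_1 = 11/(2 + 5) = 11/7.
x_2 = 11/(11/7 + 5) = 77/46.
x_3 = 11/(77/46 + 5) = 506/307.
x_4 = 11/(506/307 + 5) = 3377/2041.
x_5 = 11/(3377/2041 + 5) = 22451/13582.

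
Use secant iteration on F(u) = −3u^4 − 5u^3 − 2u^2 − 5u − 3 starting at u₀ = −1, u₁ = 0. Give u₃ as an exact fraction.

F(−1) = 2, F(0) = −3. u₂ = 0 − (−3)·(0 − (−1))/((−3) − 2) = −3/5.
F(0) = −3, F(−3/5) = −18/625. u₃ = (−3/5) − (−18/625)·((−3/5) − 0)/((−18/625) − (−3)) = −375/619.

−375/619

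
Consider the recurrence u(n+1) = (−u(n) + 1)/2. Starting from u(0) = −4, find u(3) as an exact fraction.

7/8

u(1) = (−(−4) + 1)/2 = 5/2.
u(2) = (−(5/2) + 1)/2 = −3/4.
u(3) = (−(−3/4) + 1)/2 = 7/8.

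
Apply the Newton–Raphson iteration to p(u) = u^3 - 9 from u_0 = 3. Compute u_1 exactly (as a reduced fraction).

7/3

p'(u) = 3u^2.
p(3) = 18, p'(3) = 27, so u_1 = 3 - 18/27 = 7/3.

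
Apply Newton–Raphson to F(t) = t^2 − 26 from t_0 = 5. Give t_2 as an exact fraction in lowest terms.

5201/1020

F'(t) = 2t.
F(5) = −1, F'(5) = 10, so t_1 = 5 − (−1)/10 = 51/10.
F(51/10) = 1/100, F'(51/10) = 51/5, so t_2 = (51/10) − (1/100)/(51/5) = 5201/1020.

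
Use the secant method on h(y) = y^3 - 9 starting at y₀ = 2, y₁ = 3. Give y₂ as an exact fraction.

h(2) = -1, h(3) = 18. y₂ = 3 - 18·(3 - 2)/(18 - (-1)) = 39/19.

39/19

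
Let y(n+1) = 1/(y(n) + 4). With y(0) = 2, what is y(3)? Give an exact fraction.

25/106

y(1) = 1/(2 + 4) = 1/6.
y(2) = 1/(1/6 + 4) = 6/25.
y(3) = 1/(6/25 + 4) = 25/106.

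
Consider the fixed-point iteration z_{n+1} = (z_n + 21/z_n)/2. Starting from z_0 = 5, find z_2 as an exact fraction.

527/115

z_1 = (5 + 21/5)/2 = 23/5.
z_2 = (23/5 + 21/(23/5))/2 = 527/115.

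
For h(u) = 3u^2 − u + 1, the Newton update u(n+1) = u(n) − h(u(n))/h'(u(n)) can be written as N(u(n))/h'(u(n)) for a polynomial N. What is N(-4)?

h'(u) = 6u − 1.
N(u) = u·h'(u) − h(u) = u·(6u − 1) − (3u^2 − u + 1) = 3u^2 − 1.
N(-4) = 47.

47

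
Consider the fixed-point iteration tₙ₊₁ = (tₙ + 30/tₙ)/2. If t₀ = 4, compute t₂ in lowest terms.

t₁ = (4 + 30/4)/2 = 23/4.
t₂ = (23/4 + 30/(23/4))/2 = 1009/184.

1009/184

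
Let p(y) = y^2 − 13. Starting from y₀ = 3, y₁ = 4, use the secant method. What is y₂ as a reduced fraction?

25/7

p(3) = −4, p(4) = 3. y₂ = 4 − 3·(4 − 3)/(3 − (−4)) = 25/7.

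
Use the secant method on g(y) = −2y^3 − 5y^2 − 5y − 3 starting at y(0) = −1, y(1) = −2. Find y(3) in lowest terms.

g(−1) = −1, g(−2) = 3. y(2) = (−2) − 3·((−2) − (−1))/(3 − (−1)) = −5/4.
g(−2) = 3, g(−5/4) = −21/32. y(3) = (−5/4) − (−21/32)·((−5/4) − (−2))/((−21/32) − 3) = −18/13.

−18/13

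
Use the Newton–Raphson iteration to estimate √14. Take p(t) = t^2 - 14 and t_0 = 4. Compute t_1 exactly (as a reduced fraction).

15/4

p'(t) = 2t.
p(4) = 2, p'(4) = 8, so t_1 = 4 - 2/8 = 15/4.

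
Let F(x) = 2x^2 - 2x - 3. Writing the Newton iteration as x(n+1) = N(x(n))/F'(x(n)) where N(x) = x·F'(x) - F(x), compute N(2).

11

F'(x) = 4x - 2.
N(x) = x·F'(x) - F(x) = x·(4x - 2) - (2x^2 - 2x - 3) = 2x^2 + 3.
N(2) = 11.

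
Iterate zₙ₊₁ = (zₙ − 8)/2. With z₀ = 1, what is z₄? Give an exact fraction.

−119/16

z₁ = (1 − 8)/2 = −7/2.
z₂ = ((−7/2) − 8)/2 = −23/4.
z₃ = ((−23/4) − 8)/2 = −55/8.
z₄ = ((−55/8) − 8)/2 = −119/16.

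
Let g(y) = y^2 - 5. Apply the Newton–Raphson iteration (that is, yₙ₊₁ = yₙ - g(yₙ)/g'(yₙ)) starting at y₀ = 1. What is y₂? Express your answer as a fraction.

g'(y) = 2y.
g(1) = -4, g'(1) = 2, so y₁ = 1 - (-4)/2 = 3.
g(3) = 4, g'(3) = 6, so y₂ = 3 - 4/6 = 7/3.

7/3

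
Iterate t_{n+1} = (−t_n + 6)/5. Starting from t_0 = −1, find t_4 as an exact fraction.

t_1 = (−(−1) + 6)/5 = 7/5.
t_2 = (−(7/5) + 6)/5 = 23/25.
t_3 = (−(23/25) + 6)/5 = 127/125.
t_4 = (−(127/125) + 6)/5 = 623/625.

623/625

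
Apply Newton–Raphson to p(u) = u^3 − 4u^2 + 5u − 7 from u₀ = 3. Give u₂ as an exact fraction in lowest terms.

p'(u) = 3u^2 − 8u + 5.
p(3) = −1, p'(3) = 8, so u₁ = 3 − (−1)/8 = 25/8.
p(25/8) = 41/512, p'(25/8) = 595/64, so u₂ = (25/8) − (41/512)/(595/64) = 7417/2380.

7417/2380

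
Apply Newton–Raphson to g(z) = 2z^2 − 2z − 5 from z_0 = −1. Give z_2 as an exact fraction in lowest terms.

−139/120

g'(z) = 4z − 2.
g(−1) = −1, g'(−1) = −6, so z_1 = (−1) − (−1)/(−6) = −7/6.
g(−7/6) = 1/18, g'(−7/6) = −20/3, so z_2 = (−7/6) − (1/18)/(−20/3) = −139/120.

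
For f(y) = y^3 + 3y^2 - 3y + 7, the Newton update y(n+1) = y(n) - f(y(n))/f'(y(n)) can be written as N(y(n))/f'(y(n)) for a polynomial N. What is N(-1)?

-6

f'(y) = 3y^2 + 6y - 3.
N(y) = y·f'(y) - f(y) = y·(3y^2 + 6y - 3) - (y^3 + 3y^2 - 3y + 7) = 2y^3 + 3y^2 - 7.
N(-1) = -6.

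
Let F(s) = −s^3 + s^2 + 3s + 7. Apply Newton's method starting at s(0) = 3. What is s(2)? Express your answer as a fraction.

F'(s) = −3s^2 + 2s + 3.
F(3) = −2, F'(3) = −18, so s(1) = 3 − (−2)/(−18) = 26/9.
F(26/9) = −71/729, F'(26/9) = −439/27, so s(2) = (26/9) − (−71/729)/(−439/27) = 34171/11853.

34171/11853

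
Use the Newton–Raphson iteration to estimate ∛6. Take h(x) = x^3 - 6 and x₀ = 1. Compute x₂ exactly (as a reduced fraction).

h'(x) = 3x^2.
h(1) = -5, h'(1) = 3, so x₁ = 1 - (-5)/3 = 8/3.
h(8/3) = 350/27, h'(8/3) = 64/3, so x₂ = (8/3) - (350/27)/(64/3) = 593/288.

593/288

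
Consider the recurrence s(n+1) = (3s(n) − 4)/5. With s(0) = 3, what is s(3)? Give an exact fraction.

s(1) = (3·3 − 4)/5 = 1.
s(2) = (3·1 − 4)/5 = −1/5.
s(3) = (3·(−1/5) − 4)/5 = −23/25.

−23/25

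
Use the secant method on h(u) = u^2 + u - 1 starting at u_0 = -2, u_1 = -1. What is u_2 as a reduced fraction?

-3/2

h(-2) = 1, h(-1) = -1. u_2 = (-1) - (-1)·((-1) - (-2))/((-1) - 1) = -3/2.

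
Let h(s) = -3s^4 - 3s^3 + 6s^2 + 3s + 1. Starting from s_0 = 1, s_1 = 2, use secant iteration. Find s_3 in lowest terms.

h(1) = 4, h(2) = -41. s_2 = 2 - (-41)·(2 - 1)/((-41) - 4) = 49/45.
h(2) = -41, h(49/45) = 4497044/1366875. s_3 = (49/45) - (4497044/1366875)·((49/45) - 2)/((4497044/1366875) - (-41)) = 1707743/1476559.

1707743/1476559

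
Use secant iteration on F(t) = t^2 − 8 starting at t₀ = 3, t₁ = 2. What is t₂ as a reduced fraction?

F(3) = 1, F(2) = −4. t₂ = 2 − (−4)·(2 − 3)/((−4) − 1) = 14/5.

14/5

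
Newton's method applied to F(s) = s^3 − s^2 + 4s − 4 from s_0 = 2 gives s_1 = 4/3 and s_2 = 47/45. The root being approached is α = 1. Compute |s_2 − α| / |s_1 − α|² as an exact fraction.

2/5

s_1 − α = 4/3 − 1 = 1/3, so |s_1 − α| = 1/3.
s_2 − α = 47/45 − 1 = 2/45, so |s_2 − α| = 2/45.
|s_1 − α|² = 1/9.
Ratio = (2/45) / (1/9) = 2/5.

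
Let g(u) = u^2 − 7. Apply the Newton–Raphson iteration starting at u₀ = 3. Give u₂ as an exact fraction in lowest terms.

127/48

g'(u) = 2u.
g(3) = 2, g'(3) = 6, so u₁ = 3 − 2/6 = 8/3.
g(8/3) = 1/9, g'(8/3) = 16/3, so u₂ = (8/3) − (1/9)/(16/3) = 127/48.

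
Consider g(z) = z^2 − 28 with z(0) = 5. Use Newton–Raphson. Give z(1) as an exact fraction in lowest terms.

g'(z) = 2z.
g(5) = −3, g'(5) = 10, so z(1) = 5 − (−3)/10 = 53/10.

53/10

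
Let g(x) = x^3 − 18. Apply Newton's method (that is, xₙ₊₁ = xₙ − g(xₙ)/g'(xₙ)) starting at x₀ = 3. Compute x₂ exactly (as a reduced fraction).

755/288

g'(x) = 3x^2.
g(3) = 9, g'(3) = 27, so x₁ = 3 − 9/27 = 8/3.
g(8/3) = 26/27, g'(8/3) = 64/3, so x₂ = (8/3) − (26/27)/(64/3) = 755/288.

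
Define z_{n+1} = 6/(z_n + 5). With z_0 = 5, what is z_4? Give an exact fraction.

510/509

z_1 = 6/(5 + 5) = 3/5.
z_2 = 6/(3/5 + 5) = 15/14.
z_3 = 6/(15/14 + 5) = 84/85.
z_4 = 6/(84/85 + 5) = 510/509.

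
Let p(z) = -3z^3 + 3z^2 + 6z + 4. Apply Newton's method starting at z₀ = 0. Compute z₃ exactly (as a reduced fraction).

p'(z) = -9z^2 + 6z + 6.
p(0) = 4, p'(0) = 6, so z₁ = 0 - 4/6 = -2/3.
p(-2/3) = 20/9, p'(-2/3) = -2, so z₂ = (-2/3) - (20/9)/(-2) = 4/9.
p(4/9) = 1700/243, p'(4/9) = 62/9, so z₃ = (4/9) - (1700/243)/(62/9) = -478/837.

-478/837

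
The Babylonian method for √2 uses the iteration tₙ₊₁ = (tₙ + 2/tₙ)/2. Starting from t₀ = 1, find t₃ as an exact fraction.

577/408

t₁ = (1 + 2/1)/2 = 3/2.
t₂ = (3/2 + 2/(3/2))/2 = 17/12.
t₃ = (17/12 + 2/(17/12))/2 = 577/408.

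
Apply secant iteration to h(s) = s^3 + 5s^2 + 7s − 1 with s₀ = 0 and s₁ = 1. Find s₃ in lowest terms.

h(0) = −1, h(1) = 12. s₂ = 1 − 12·(1 − 0)/(12 − (−1)) = 1/13.
h(1) = 12, h(1/13) = −948/2197. s₃ = (1/13) − (−948/2197)·((1/13) − 1)/((−948/2197) − 12) = 62/569.

62/569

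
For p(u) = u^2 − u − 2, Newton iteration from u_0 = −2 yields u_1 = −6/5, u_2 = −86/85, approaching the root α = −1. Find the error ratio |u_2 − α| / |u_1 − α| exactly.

u_1 − α = −6/5 − (−1) = −6/5 + 1 = −1/5, so |u_1 − α| = 1/5.
u_2 − α = −86/85 − (−1) = −86/85 + 1 = −1/85, so |u_2 − α| = 1/85.
Ratio = (1/85) / (1/5) = 1/17.

1/17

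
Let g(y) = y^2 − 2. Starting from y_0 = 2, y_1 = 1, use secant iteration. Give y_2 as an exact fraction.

g(2) = 2, g(1) = −1. y_2 = 1 − (−1)·(1 − 2)/((−1) − 2) = 4/3.

4/3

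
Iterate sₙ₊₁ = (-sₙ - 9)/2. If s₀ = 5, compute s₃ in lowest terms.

s₁ = (-5 - 9)/2 = -7.
s₂ = (-(-7) - 9)/2 = -1.
s₃ = (-(-1) - 9)/2 = -4.

-4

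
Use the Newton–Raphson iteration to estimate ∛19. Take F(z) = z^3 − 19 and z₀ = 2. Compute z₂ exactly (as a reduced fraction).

59291/22050

F'(z) = 3z^2.
F(2) = −11, F'(2) = 12, so z₁ = 2 − (−11)/12 = 35/12.
F(35/12) = 10043/1728, F'(35/12) = 1225/48, so z₂ = (35/12) − (10043/1728)/(1225/48) = 59291/22050.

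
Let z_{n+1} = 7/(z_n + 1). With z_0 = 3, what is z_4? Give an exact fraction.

z_1 = 7/(3 + 1) = 7/4.
z_2 = 7/(7/4 + 1) = 28/11.
z_3 = 7/(28/11 + 1) = 77/39.
z_4 = 7/(77/39 + 1) = 273/116.

273/116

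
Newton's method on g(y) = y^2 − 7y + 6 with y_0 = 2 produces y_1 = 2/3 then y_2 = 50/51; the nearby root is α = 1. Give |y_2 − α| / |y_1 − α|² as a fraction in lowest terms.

y_1 − α = 2/3 − 1 = −1/3, so |y_1 − α| = 1/3.
y_2 − α = 50/51 − 1 = −1/51, so |y_2 − α| = 1/51.
|y_1 − α|² = 1/9.
Ratio = (1/51) / (1/9) = 3/17.

3/17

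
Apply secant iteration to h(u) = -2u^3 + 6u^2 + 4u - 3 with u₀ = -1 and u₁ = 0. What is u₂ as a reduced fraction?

h(-1) = 1, h(0) = -3. u₂ = 0 - (-3)·(0 - (-1))/((-3) - 1) = -3/4.

-3/4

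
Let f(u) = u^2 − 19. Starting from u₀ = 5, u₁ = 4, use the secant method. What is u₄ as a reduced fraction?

f(5) = 6, f(4) = −3. u₂ = 4 − (−3)·(4 − 5)/((−3) − 6) = 13/3.
f(4) = −3, f(13/3) = −2/9. u₃ = (13/3) − (−2/9)·((13/3) − 4)/((−2/9) − (−3)) = 109/25.
f(13/3) = −2/9, f(109/25) = 6/625. u₄ = (109/25) − (6/625)·((109/25) − (13/3))/((6/625) − (−2/9)) = 1421/326.

1421/326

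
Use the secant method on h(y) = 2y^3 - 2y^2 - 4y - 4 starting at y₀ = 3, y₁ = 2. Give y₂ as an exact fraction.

13/6

h(3) = 20, h(2) = -4. y₂ = 2 - (-4)·(2 - 3)/((-4) - 20) = 13/6.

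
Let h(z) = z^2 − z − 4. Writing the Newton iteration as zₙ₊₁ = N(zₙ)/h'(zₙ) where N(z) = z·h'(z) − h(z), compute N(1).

h'(z) = 2z − 1.
N(z) = z·h'(z) − h(z) = z·(2z − 1) − (z^2 − z − 4) = z^2 + 4.
N(1) = 5.

5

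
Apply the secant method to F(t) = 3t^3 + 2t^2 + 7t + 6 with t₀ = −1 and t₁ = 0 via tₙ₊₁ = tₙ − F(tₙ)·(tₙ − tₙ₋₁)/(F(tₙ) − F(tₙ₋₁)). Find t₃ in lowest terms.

F(−1) = −2, F(0) = 6. t₂ = 0 − 6·(0 − (−1))/(6 − (−2)) = −3/4.
F(0) = 6, F(−3/4) = 39/64. t₃ = (−3/4) − (39/64)·((−3/4) − 0)/((39/64) − 6) = −96/115.

−96/115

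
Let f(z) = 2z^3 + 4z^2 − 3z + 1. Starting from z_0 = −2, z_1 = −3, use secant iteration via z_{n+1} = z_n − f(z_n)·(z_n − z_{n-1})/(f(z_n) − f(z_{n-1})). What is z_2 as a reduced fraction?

−37/15

f(−2) = 7, f(−3) = −8. z_2 = (−3) − (−8)·((−3) − (−2))/((−8) − 7) = −37/15.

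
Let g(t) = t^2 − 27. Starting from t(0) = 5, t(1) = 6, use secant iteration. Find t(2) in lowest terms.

57/11

g(5) = −2, g(6) = 9. t(2) = 6 − 9·(6 − 5)/(9 − (−2)) = 57/11.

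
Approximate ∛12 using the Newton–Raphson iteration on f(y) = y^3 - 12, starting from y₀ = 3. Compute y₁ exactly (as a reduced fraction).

22/9

f'(y) = 3y^2.
f(3) = 15, f'(3) = 27, so y₁ = 3 - 15/27 = 22/9.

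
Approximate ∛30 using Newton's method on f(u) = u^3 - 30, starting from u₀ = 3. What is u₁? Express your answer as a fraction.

28/9

f'(u) = 3u^2.
f(3) = -3, f'(3) = 27, so u₁ = 3 - (-3)/27 = 28/9.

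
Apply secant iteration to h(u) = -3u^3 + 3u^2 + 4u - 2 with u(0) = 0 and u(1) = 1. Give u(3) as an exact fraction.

5/13

h(0) = -2, h(1) = 2. u(2) = 1 - 2·(1 - 0)/(2 - (-2)) = 1/2.
h(1) = 2, h(1/2) = 3/8. u(3) = (1/2) - (3/8)·((1/2) - 1)/((3/8) - 2) = 5/13.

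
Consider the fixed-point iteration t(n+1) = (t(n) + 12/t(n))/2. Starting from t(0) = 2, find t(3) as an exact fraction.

97/28

t(1) = (2 + 12/2)/2 = 4.
t(2) = (4 + 12/4)/2 = 7/2.
t(3) = (7/2 + 12/(7/2))/2 = 97/28.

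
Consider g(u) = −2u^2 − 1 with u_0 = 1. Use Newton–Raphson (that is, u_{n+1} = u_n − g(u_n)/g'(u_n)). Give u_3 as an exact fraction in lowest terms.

−17/112

g'(u) = −4u.
g(1) = −3, g'(1) = −4, so u_1 = 1 − (−3)/(−4) = 1/4.
g(1/4) = −9/8, g'(1/4) = −1, so u_2 = (1/4) − (−9/8)/(−1) = −7/8.
g(−7/8) = −81/32, g'(−7/8) = 7/2, so u_3 = (−7/8) − (−81/32)/(7/2) = −17/112.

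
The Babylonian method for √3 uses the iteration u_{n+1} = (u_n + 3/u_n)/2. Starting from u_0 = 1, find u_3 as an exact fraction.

97/56

u_1 = (1 + 3/1)/2 = 2.
u_2 = (2 + 3/2)/2 = 7/4.
u_3 = (7/4 + 3/(7/4))/2 = 97/56.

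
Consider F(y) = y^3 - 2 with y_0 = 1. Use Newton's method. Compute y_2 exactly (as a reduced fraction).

F'(y) = 3y^2.
F(1) = -1, F'(1) = 3, so y_1 = 1 - (-1)/3 = 4/3.
F(4/3) = 10/27, F'(4/3) = 16/3, so y_2 = (4/3) - (10/27)/(16/3) = 91/72.

91/72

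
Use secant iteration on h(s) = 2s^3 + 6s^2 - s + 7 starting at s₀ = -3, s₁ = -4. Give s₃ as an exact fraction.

h(-3) = 10, h(-4) = -21. s₂ = (-4) - (-21)·((-4) - (-3))/((-21) - 10) = -103/31.
h(-4) = -21, h(-103/31) = 95340/29791. s₃ = (-103/31) - (95340/29791)·((-103/31) - (-4))/((95340/29791) - (-21)) = -117143/34331.

-117143/34331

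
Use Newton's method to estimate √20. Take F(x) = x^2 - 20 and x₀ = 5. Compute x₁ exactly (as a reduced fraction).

9/2

F'(x) = 2x.
F(5) = 5, F'(5) = 10, so x₁ = 5 - 5/10 = 9/2.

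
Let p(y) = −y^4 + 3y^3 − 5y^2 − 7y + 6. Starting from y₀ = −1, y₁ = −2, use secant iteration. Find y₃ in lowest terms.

p(−1) = 4, p(−2) = −40. y₂ = (−2) − (−40)·((−2) − (−1))/((−40) − 4) = −12/11.
p(−2) = −40, p(−12/11) = 34770/14641. y₃ = (−12/11) − (34770/14641)·((−12/11) − (−2))/((34770/14641) − (−40)) = −70842/62041.

−70842/62041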